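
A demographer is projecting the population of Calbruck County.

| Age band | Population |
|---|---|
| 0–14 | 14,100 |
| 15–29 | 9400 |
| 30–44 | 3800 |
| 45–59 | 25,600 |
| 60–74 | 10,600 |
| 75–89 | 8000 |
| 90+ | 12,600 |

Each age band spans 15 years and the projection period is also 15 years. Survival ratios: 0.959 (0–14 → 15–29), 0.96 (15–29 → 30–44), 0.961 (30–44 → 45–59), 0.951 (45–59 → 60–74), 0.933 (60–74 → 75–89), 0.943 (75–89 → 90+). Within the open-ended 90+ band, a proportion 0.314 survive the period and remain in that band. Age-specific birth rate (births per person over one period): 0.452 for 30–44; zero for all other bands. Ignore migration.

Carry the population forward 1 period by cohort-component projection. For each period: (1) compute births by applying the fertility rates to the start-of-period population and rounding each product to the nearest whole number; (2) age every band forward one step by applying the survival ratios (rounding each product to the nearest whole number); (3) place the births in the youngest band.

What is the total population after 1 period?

Call the groups 1 to 7, youngest first.
[period 1]
Births: 3800 * 0.452 = 1718
Group 2: 14100 * 0.959 = 13522
Group 3: 9400 * 0.96 = 9024
Group 4: 3800 * 0.961 = 3652
Group 5: 25600 * 0.951 = 24346
Group 6: 10600 * 0.933 = 9890
Group 7: 8000 * 0.943 + 12600 * 0.314 = 7544 + 3956 = 11500
→ [1718, 13522, 9024, 3652, 24346, 9890, 11500]
Total after period 1: 1718 + 13522 + 9024 + 3652 + 24346 + 9890 + 11500 = 73652

73652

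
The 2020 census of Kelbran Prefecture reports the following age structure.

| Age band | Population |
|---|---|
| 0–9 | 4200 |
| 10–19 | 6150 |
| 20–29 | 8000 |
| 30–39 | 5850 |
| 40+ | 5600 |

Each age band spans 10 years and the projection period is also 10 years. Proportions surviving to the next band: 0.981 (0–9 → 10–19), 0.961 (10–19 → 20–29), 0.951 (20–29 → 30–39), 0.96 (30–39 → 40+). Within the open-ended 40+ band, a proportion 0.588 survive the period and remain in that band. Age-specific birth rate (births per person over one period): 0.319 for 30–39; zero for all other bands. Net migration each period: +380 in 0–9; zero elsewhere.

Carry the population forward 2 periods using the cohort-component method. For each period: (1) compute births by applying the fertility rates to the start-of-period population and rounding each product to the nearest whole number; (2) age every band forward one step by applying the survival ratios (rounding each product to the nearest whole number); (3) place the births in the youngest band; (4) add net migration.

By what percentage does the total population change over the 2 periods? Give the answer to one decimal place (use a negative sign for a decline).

(Bands numbered youngest = 1 to oldest = 5.)
Period 1:
Births: 5850 * 0.319 = 1866
Band 2: 4200 * 0.981 = 4120
Band 3: 6150 * 0.961 = 5910
Band 4: 8000 * 0.951 = 7608
Band 5: 5850 * 0.96 + 5600 * 0.588 = 5616 + 3293 = 8909
Net migration: Band 1 + 380 → 2246
End of period: [2246, 4120, 5910, 7608, 8909]
Period 2:
Births: 7608 * 0.319 = 2427
Band 2: 2246 * 0.981 = 2203
Band 3: 4120 * 0.961 = 3959
Band 4: 5910 * 0.951 = 5620
Band 5: 7608 * 0.96 + 8909 * 0.588 = 7304 + 5238 = 12542
Net migration: Band 1 + 380 → 2807
End of period: [2807, 2203, 3959, 5620, 12542]
Total: 29800 → 27131; change = -2669; percentage change = -9.0%

-9.0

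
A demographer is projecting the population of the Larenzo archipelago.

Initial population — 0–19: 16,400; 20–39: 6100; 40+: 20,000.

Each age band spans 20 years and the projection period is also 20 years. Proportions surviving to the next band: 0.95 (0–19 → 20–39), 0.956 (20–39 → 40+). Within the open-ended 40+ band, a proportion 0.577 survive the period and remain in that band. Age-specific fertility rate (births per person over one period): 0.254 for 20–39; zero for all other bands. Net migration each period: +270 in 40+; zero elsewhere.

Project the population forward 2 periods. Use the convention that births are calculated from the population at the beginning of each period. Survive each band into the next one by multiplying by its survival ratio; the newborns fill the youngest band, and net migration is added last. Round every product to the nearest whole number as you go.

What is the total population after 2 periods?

30772

Let group 1 be 0–19 through group 3 = 40+.
Period 1:
Births: 6100 × 0.254 = 1549
Group 2: 16400 × 0.95 = 15580
Group 3: 6100 × 0.956 + 20000 × 0.577 = 5832 + 11540 = 17372
Net migration: Group 3 + 270 → 17642
End of period: [1549, 15580, 17642]
Period 2:
Births: 15580 × 0.254 = 3957
Group 2: 1549 × 0.95 = 1472
Group 3: 15580 × 0.956 + 17642 × 0.577 = 14894 + 10179 = 25073
Net migration: Group 3 + 270 → 25343
End of period: [3957, 1472, 25343]
Total after period 2: 3957 + 1472 + 25343 = 30772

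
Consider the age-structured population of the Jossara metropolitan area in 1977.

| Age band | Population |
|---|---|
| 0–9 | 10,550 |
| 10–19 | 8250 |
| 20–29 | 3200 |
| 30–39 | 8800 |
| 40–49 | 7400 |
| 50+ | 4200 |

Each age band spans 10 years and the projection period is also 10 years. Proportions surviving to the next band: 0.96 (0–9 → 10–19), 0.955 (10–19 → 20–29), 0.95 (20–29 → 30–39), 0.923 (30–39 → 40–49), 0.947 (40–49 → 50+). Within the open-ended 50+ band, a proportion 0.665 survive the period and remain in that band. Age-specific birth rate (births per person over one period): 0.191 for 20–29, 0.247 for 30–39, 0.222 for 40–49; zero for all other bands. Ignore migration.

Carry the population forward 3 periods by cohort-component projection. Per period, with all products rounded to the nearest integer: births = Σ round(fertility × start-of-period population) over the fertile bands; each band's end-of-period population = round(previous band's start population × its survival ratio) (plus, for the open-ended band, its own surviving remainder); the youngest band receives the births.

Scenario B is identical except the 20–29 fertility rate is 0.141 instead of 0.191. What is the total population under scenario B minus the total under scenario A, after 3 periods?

-1009

Let band 1 be 0–9 through band 6 = 50+.
Period 1:
Births: 3200 × 0.191 = 611  |  8800 × 0.247 = 2174  |  7400 × 0.222 = 1643 → total 4428
Band 2: 10550 × 0.96 = 10128
Band 3: 8250 × 0.955 = 7879
Band 4: 3200 × 0.95 = 3040
Band 5: 8800 × 0.923 = 8122
Band 6: 7400 × 0.947 + 4200 × 0.665 = 7008 + 2793 = 9801
Giving 4428 / 10128 / 7879 / 3040 / 8122 / 9801.
Period 2:
Births: 7879 × 0.191 = 1505  |  3040 × 0.247 = 751  |  8122 × 0.222 = 1803 → total 4059
Band 2: 4428 × 0.96 = 4251
Band 3: 10128 × 0.955 = 9672
Band 4: 7879 × 0.95 = 7485
Band 5: 3040 × 0.923 = 2806
Band 6: 8122 × 0.947 + 9801 × 0.665 = 7692 + 6518 = 14210
Giving 4059 / 4251 / 9672 / 7485 / 2806 / 14210.
Period 3:
Births: 9672 × 0.191 = 1847  |  7485 × 0.247 = 1849  |  2806 × 0.222 = 623 → total 4319
Band 2: 4059 × 0.96 = 3897
Band 3: 4251 × 0.955 = 4060
Band 4: 9672 × 0.95 = 9188
Band 5: 7485 × 0.923 = 6909
Band 6: 2806 × 0.947 + 14210 × 0.665 = 2657 + 9450 = 12107
Giving 4319 / 3897 / 4060 / 9188 / 6909 / 12107.
Scenario A total after 3 periods: 40480
Scenario B projection —
Period 1:
Births: 3200 × 0.141 = 451  |  8800 × 0.247 = 2174  |  7400 × 0.222 = 1643 → total 4268
Band 2: 10550 × 0.96 = 10128
Band 3: 8250 × 0.955 = 7879
Band 4: 3200 × 0.95 = 3040
Band 5: 8800 × 0.923 = 8122
Band 6: 7400 × 0.947 + 4200 × 0.665 = 7008 + 2793 = 9801
Giving 4268 / 10128 / 7879 / 3040 / 8122 / 9801.
Period 2:
Births: 7879 × 0.141 = 1111  |  3040 × 0.247 = 751  |  8122 × 0.222 = 1803 → total 3665
Band 2: 4268 × 0.96 = 4097
Band 3: 10128 × 0.955 = 9672
Band 4: 7879 × 0.95 = 7485
Band 5: 3040 × 0.923 = 2806
Band 6: 8122 × 0.947 + 9801 × 0.665 = 7692 + 6518 = 14210
Giving 3665 / 4097 / 9672 / 7485 / 2806 / 14210.
Period 3:
Births: 9672 × 0.141 = 1364  |  7485 × 0.247 = 1849  |  2806 × 0.222 = 623 → total 3836
Band 2: 3665 × 0.96 = 3518
Band 3: 4097 × 0.955 = 3913
Band 4: 9672 × 0.95 = 9188
Band 5: 7485 × 0.923 = 6909
Band 6: 2806 × 0.947 + 14210 × 0.665 = 2657 + 9450 = 12107
Giving 3836 / 3518 / 3913 / 9188 / 6909 / 12107.
Scenario B total after 3 periods: 39471
Difference B − A = 39471 − 40480 = -1009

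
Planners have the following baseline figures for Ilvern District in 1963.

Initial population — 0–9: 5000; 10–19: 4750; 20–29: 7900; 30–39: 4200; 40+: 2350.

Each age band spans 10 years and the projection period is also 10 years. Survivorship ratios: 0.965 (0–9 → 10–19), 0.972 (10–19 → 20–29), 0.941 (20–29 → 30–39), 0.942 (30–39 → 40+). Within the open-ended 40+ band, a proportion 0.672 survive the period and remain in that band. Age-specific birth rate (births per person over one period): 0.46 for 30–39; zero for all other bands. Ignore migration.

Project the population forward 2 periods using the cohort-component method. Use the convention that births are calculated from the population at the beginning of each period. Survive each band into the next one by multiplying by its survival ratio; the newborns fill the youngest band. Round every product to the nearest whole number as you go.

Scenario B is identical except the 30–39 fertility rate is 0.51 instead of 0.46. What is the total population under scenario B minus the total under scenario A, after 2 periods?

574

[period 1]
Births: 4200 * 0.46 = 1932
10–19: 5000 * 0.965 = 4825
20–29: 4750 * 0.972 = 4617
30–39: 7900 * 0.941 = 7434
40+: 4200 * 0.942 + 2350 * 0.672 = 3956 + 1579 = 5535
Population now: 0–9=1932, 10–19=4825, 20–29=4617, 30–39=7434, 40+=5535
[period 2]
Births: 7434 * 0.46 = 3420
10–19: 1932 * 0.965 = 1864
20–29: 4825 * 0.972 = 4690
30–39: 4617 * 0.941 = 4345
40+: 7434 * 0.942 + 5535 * 0.672 = 7003 + 3720 = 10723
Population now: 0–9=3420, 10–19=1864, 20–29=4690, 30–39=4345, 40+=10723
Scenario A total after 2 periods: 25042
Scenario B projection —
[period 1]
Births: 4200 * 0.51 = 2142
10–19: 5000 * 0.965 = 4825
20–29: 4750 * 0.972 = 4617
30–39: 7900 * 0.941 = 7434
40+: 4200 * 0.942 + 2350 * 0.672 = 3956 + 1579 = 5535
Population now: 0–9=2142, 10–19=4825, 20–29=4617, 30–39=7434, 40+=5535
[period 2]
Births: 7434 * 0.51 = 3791
10–19: 2142 * 0.965 = 2067
20–29: 4825 * 0.972 = 4690
30–39: 4617 * 0.941 = 4345
40+: 7434 * 0.942 + 5535 * 0.672 = 7003 + 3720 = 10723
Population now: 0–9=3791, 10–19=2067, 20–29=4690, 30–39=4345, 40+=10723
Scenario B total after 2 periods: 25616
Difference B − A = 25616 − 25042 = 574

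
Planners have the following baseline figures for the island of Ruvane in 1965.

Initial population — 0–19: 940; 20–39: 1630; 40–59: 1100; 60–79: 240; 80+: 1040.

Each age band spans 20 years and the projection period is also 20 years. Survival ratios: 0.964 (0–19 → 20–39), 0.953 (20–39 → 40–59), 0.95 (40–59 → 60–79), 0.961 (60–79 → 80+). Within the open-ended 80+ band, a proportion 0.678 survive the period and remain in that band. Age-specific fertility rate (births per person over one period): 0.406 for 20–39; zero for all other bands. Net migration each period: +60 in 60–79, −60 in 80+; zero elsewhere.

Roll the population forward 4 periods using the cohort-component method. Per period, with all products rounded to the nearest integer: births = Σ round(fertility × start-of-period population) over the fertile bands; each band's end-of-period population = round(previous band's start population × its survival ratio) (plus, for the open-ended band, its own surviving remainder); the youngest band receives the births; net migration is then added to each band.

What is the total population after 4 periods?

3849

Period 1.
Births: 1630 * 0.406 = 662
20–39: 940 * 0.964 = 906
40–59: 1630 * 0.953 = 1553
60–79: 1100 * 0.95 = 1045
80+: 240 * 0.961 + 1040 * 0.678 = 231 + 705 = 936
Net migration: 60–79 + 60 → 1105; 80+ − 60 → 876
Population now: 0–19=662, 20–39=906, 40–59=1553, 60–79=1105, 80+=876
Period 2.
Births: 906 * 0.406 = 368
20–39: 662 * 0.964 = 638
40–59: 906 * 0.953 = 863
60–79: 1553 * 0.95 = 1475
80+: 1105 * 0.961 + 876 * 0.678 = 1062 + 594 = 1656
Net migration: 60–79 + 60 → 1535; 80+ − 60 → 1596
Population now: 0–19=368, 20–39=638, 40–59=863, 60–79=1535, 80+=1596
Period 3.
Births: 638 * 0.406 = 259
20–39: 368 * 0.964 = 355
40–59: 638 * 0.953 = 608
60–79: 863 * 0.95 = 820
80+: 1535 * 0.961 + 1596 * 0.678 = 1475 + 1082 = 2557
Net migration: 60–79 + 60 → 880; 80+ − 60 → 2497
Population now: 0–19=259, 20–39=355, 40–59=608, 60–79=880, 80+=2497
Period 4.
Births: 355 * 0.406 = 144
20–39: 259 * 0.964 = 250
40–59: 355 * 0.953 = 338
60–79: 608 * 0.95 = 578
80+: 880 * 0.961 + 2497 * 0.678 = 846 + 1693 = 2539
Net migration: 60–79 + 60 → 638; 80+ − 60 → 2479
Population now: 0–19=144, 20–39=250, 40–59=338, 60–79=638, 80+=2479
Total after period 4: 144 + 250 + 338 + 638 + 2479 = 3849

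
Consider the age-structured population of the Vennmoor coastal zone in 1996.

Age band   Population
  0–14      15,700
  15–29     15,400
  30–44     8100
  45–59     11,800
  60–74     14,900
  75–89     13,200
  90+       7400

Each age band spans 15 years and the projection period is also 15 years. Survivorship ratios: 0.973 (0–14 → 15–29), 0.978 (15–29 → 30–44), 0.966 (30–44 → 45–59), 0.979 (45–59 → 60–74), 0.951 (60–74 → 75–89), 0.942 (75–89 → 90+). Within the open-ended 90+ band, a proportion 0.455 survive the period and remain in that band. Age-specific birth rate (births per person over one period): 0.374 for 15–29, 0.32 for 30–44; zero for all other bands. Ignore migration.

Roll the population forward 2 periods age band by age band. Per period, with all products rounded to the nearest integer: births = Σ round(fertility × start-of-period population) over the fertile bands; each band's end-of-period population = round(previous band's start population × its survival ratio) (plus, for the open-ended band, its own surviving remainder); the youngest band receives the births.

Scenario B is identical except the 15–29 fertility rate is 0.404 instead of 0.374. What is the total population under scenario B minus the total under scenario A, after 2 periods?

909

[period 1]
Births: 15400 × 0.374 = 5760  |  8100 × 0.32 = 2592 → total 8352
15–29: 15700 × 0.973 = 15276
30–44: 15400 × 0.978 = 15061
45–59: 8100 × 0.966 = 7825
60–74: 11800 × 0.979 = 11552
75–89: 14900 × 0.951 = 14170
90+: 13200 × 0.942 + 7400 × 0.455 = 12434 + 3367 = 15801
Population now: 0–14=8352, 15–29=15276, 30–44=15061, 45–59=7825, 60–74=11552, 75–89=14170, 90+=15801
[period 2]
Births: 15276 × 0.374 = 5713  |  15061 × 0.32 = 4820 → total 10533
15–29: 8352 × 0.973 = 8126
30–44: 15276 × 0.978 = 14940
45–59: 15061 × 0.966 = 14549
60–74: 7825 × 0.979 = 7661
75–89: 11552 × 0.951 = 10986
90+: 14170 × 0.942 + 15801 × 0.455 = 13348 + 7189 = 20537
Population now: 0–14=10533, 15–29=8126, 30–44=14940, 45–59=14549, 60–74=7661, 75–89=10986, 90+=20537
Scenario A total after 2 periods: 87332
Scenario B projection —
[period 1]
Births: 15400 × 0.404 = 6222  |  8100 × 0.32 = 2592 → total 8814
15–29: 15700 × 0.973 = 15276
30–44: 15400 × 0.978 = 15061
45–59: 8100 × 0.966 = 7825
60–74: 11800 × 0.979 = 11552
75–89: 14900 × 0.951 = 14170
90+: 13200 × 0.942 + 7400 × 0.455 = 12434 + 3367 = 15801
Population now: 0–14=8814, 15–29=15276, 30–44=15061, 45–59=7825, 60–74=11552, 75–89=14170, 90+=15801
[period 2]
Births: 15276 × 0.404 = 6172  |  15061 × 0.32 = 4820 → total 10992
15–29: 8814 × 0.973 = 8576
30–44: 15276 × 0.978 = 14940
45–59: 15061 × 0.966 = 14549
60–74: 7825 × 0.979 = 7661
75–89: 11552 × 0.951 = 10986
90+: 14170 × 0.942 + 15801 × 0.455 = 13348 + 7189 = 20537
Population now: 0–14=10992, 15–29=8576, 30–44=14940, 45–59=14549, 60–74=7661, 75–89=10986, 90+=20537
Scenario B total after 2 periods: 88241
Difference B − A = 88241 − 87332 = 909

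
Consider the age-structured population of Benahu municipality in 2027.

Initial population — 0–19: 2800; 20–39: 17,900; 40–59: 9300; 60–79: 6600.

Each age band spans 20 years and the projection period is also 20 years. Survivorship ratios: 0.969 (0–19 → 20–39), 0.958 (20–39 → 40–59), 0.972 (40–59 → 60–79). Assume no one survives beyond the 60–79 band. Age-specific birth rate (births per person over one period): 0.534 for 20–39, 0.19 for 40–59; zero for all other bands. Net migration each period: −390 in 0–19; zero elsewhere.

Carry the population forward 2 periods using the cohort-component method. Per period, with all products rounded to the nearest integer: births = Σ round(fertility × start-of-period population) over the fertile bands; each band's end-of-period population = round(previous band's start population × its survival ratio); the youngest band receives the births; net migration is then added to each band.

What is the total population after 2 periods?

34181

— Period 1 —
Births: 17900 × 0.534 = 9559  |  9300 × 0.19 = 1767 → 11326
20–39: 2800 × 0.969 = 2713
40–59: 17900 × 0.958 = 17148
60–79: 9300 × 0.972 = 9040
Net migration: 0–19 − 390 → 10936
Population now: 0–19=10936, 20–39=2713, 40–59=17148, 60–79=9040
— Period 2 —
Births: 2713 × 0.534 = 1449  |  17148 × 0.19 = 3258 → 4707
20–39: 10936 × 0.969 = 10597
40–59: 2713 × 0.958 = 2599
60–79: 17148 × 0.972 = 16668
Net migration: 0–19 − 390 → 4317
Population now: 0–19=4317, 20–39=10597, 40–59=2599, 60–79=16668
Total after period 2: 4317 + 10597 + 2599 + 16668 = 34181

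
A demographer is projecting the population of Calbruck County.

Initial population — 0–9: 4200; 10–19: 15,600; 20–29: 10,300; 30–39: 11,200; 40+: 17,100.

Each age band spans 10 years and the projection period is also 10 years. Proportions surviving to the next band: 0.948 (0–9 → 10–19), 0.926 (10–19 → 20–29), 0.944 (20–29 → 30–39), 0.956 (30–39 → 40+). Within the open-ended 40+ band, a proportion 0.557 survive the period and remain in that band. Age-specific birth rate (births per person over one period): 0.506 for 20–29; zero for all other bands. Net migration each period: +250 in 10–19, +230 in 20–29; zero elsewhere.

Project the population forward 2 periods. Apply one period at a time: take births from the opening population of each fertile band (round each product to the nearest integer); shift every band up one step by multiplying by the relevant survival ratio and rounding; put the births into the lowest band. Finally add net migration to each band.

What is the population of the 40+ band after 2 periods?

Call the bands 1 to 5, youngest first.
[period 1]
Births: 10300 × 0.506 = 5212
Band 2: 4200 × 0.948 = 3982
Band 3: 15600 × 0.926 = 14446
Band 4: 10300 × 0.944 = 9723
Band 5: 11200 × 0.956 + 17100 × 0.557 = 10707 + 9525 = 20232
Net migration: Band 2 + 250 → 4232; Band 3 + 230 → 14676
Population now: 0–9=5212, 10–19=4232, 20–29=14676, 30–39=9723, 40+=20232
[period 2]
Births: 14676 × 0.506 = 7426
Band 2: 5212 × 0.948 = 4941
Band 3: 4232 × 0.926 = 3919
Band 4: 14676 × 0.944 = 13854
Band 5: 9723 × 0.956 + 20232 × 0.557 = 9295 + 11269 = 20564
Net migration: Band 2 + 250 → 5191; Band 3 + 230 → 4149
Population now: 0–9=7426, 10–19=5191, 20–29=4149, 30–39=13854, 40+=20564

20564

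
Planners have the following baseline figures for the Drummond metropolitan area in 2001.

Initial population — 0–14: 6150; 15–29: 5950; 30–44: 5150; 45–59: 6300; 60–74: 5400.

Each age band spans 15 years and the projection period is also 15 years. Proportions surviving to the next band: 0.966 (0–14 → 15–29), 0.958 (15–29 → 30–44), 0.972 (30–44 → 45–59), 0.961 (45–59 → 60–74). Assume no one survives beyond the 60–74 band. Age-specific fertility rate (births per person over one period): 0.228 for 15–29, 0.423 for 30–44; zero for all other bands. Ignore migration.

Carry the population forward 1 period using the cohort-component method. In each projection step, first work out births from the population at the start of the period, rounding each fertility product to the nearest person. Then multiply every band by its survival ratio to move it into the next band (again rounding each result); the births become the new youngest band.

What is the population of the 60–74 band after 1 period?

6054

Numbering the groups 1..5 from youngest to oldest:
Period 1:
Births: 5950 × 0.228 = 1357, 5150 × 0.423 = 2178 — total 3535
Group 2: 6150 × 0.966 = 5941
Group 3: 5950 × 0.958 = 5700
Group 4: 5150 × 0.972 = 5006
Group 5: 6300 × 0.961 = 6054
Population now: 0–14=3535, 15–29=5941, 30–44=5700, 45–59=5006, 60–74=6054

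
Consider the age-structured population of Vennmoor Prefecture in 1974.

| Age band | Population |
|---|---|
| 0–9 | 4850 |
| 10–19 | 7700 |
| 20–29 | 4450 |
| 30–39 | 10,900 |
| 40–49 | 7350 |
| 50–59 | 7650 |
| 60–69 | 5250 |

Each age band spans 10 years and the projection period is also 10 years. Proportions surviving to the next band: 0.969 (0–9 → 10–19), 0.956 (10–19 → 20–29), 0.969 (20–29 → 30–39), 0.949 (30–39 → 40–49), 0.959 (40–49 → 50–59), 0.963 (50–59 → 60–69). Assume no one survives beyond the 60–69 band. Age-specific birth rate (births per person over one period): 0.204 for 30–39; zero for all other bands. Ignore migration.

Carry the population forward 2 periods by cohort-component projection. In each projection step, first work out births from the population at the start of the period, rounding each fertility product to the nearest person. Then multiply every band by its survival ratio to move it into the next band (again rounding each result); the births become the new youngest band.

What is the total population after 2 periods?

35461

Call the groups 1 to 7, youngest first.
[period 1]
Births: 10900 × 0.204 = 2224
Group 2: 4850 × 0.969 = 4700
Group 3: 7700 × 0.956 = 7361
Group 4: 4450 × 0.969 = 4312
Group 5: 10900 × 0.949 = 10344
Group 6: 7350 × 0.959 = 7049
Group 7: 7650 × 0.963 = 7367
→ [2224, 4700, 7361, 4312, 10344, 7049, 7367]
[period 2]
Births: 4312 × 0.204 = 880
Group 2: 2224 × 0.969 = 2155
Group 3: 4700 × 0.956 = 4493
Group 4: 7361 × 0.969 = 7133
Group 5: 4312 × 0.949 = 4092
Group 6: 10344 × 0.959 = 9920
Group 7: 7049 × 0.963 = 6788
→ [880, 2155, 4493, 7133, 4092, 9920, 6788]
Total after period 2: 880 + 2155 + 4493 + 7133 + 4092 + 9920 + 6788 = 35461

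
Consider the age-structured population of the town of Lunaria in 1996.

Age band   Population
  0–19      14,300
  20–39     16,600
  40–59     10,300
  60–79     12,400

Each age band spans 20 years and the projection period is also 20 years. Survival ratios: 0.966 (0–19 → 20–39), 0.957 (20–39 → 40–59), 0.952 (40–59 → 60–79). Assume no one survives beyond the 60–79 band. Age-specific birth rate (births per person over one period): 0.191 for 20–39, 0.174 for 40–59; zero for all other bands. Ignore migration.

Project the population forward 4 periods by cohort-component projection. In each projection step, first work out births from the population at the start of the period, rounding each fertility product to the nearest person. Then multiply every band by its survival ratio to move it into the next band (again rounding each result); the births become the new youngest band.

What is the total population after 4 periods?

14264

— Period 1 —
Births: 16600 * 0.191 = 3171, 10300 * 0.174 = 1792 → total 4963
20–39: 14300 * 0.966 = 13814
40–59: 16600 * 0.957 = 15886
60–79: 10300 * 0.952 = 9806
End of period: [4963, 13814, 15886, 9806]
— Period 2 —
Births: 13814 * 0.191 = 2638, 15886 * 0.174 = 2764 → total 5402
20–39: 4963 * 0.966 = 4794
40–59: 13814 * 0.957 = 13220
60–79: 15886 * 0.952 = 15123
End of period: [5402, 4794, 13220, 15123]
— Period 3 —
Births: 4794 * 0.191 = 916, 13220 * 0.174 = 2300 → total 3216
20–39: 5402 * 0.966 = 5218
40–59: 4794 * 0.957 = 4588
60–79: 13220 * 0.952 = 12585
End of period: [3216, 5218, 4588, 12585]
— Period 4 —
Births: 5218 * 0.191 = 997, 4588 * 0.174 = 798 → total 1795
20–39: 3216 * 0.966 = 3107
40–59: 5218 * 0.957 = 4994
60–79: 4588 * 0.952 = 4368
End of period: [1795, 3107, 4994, 4368]
Total after period 4: 1795 + 3107 + 4994 + 4368 = 14264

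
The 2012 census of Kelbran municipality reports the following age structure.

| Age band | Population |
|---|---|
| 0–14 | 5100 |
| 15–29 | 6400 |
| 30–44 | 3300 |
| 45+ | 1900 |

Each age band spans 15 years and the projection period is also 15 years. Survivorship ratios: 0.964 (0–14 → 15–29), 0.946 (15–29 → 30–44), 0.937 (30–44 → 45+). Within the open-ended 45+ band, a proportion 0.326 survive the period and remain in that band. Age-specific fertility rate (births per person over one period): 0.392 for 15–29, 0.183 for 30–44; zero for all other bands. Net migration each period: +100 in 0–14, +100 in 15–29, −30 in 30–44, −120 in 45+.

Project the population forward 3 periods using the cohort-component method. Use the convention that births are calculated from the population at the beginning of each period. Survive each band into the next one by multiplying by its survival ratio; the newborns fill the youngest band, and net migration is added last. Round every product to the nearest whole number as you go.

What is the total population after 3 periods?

Numbering the groups 1..4 from youngest to oldest:
[period 1]
Births: 6400 * 0.392 = 2509, 3300 * 0.183 = 604 → total 3113
Group 2: 5100 * 0.964 = 4916
Group 3: 6400 * 0.946 = 6054
Group 4: 3300 * 0.937 + 1900 * 0.326 = 3092 + 619 = 3711
Net migration: Group 1 + 100 → 3213; Group 2 + 100 → 5016; Group 3 − 30 → 6024; Group 4 − 120 → 3591
End of period: [3213, 5016, 6024, 3591]
[period 2]
Births: 5016 * 0.392 = 1966, 6024 * 0.183 = 1102 → total 3068
Group 2: 3213 * 0.964 = 3097
Group 3: 5016 * 0.946 = 4745
Group 4: 6024 * 0.937 + 3591 * 0.326 = 5644 + 1171 = 6815
Net migration: Group 1 + 100 → 3168; Group 2 + 100 → 3197; Group 3 − 30 → 4715; Group 4 − 120 → 6695
End of period: [3168, 3197, 4715, 6695]
[period 3]
Births: 3197 * 0.392 = 1253, 4715 * 0.183 = 863 → total 2116
Group 2: 3168 * 0.964 = 3054
Group 3: 3197 * 0.946 = 3024
Group 4: 4715 * 0.937 + 6695 * 0.326 = 4418 + 2183 = 6601
Net migration: Group 1 + 100 → 2216; Group 2 + 100 → 3154; Group 3 − 30 → 2994; Group 4 − 120 → 6481
End of period: [2216, 3154, 2994, 6481]
Total after period 3: 2216 + 3154 + 2994 + 6481 = 14845

14845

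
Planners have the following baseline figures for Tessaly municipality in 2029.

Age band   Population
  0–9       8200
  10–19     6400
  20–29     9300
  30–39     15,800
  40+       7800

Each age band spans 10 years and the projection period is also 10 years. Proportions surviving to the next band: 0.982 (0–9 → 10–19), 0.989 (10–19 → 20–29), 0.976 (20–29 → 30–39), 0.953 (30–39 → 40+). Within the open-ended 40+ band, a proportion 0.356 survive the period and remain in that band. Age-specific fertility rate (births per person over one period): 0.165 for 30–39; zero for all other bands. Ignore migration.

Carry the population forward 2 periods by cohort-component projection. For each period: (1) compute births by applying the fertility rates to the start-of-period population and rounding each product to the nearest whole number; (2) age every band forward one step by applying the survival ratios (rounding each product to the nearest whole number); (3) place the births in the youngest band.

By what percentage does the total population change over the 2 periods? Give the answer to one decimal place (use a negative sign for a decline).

Call the groups 1 to 5, youngest first.
[period 1]
Births: 15800 × 0.165 = 2607
Group 2: 8200 × 0.982 = 8052
Group 3: 6400 × 0.989 = 6330
Group 4: 9300 × 0.976 = 9077
Group 5: 15800 × 0.953 + 7800 × 0.356 = 15057 + 2777 = 17834
End of period: [2607, 8052, 6330, 9077, 17834]
[period 2]
Births: 9077 × 0.165 = 1498
Group 2: 2607 × 0.982 = 2560
Group 3: 8052 × 0.989 = 7963
Group 4: 6330 × 0.976 = 6178
Group 5: 9077 × 0.953 + 17834 × 0.356 = 8650 + 6349 = 14999
End of period: [1498, 2560, 7963, 6178, 14999]
Total: 47500 → 33198; change = -14302; percentage change = -30.1%

-30.1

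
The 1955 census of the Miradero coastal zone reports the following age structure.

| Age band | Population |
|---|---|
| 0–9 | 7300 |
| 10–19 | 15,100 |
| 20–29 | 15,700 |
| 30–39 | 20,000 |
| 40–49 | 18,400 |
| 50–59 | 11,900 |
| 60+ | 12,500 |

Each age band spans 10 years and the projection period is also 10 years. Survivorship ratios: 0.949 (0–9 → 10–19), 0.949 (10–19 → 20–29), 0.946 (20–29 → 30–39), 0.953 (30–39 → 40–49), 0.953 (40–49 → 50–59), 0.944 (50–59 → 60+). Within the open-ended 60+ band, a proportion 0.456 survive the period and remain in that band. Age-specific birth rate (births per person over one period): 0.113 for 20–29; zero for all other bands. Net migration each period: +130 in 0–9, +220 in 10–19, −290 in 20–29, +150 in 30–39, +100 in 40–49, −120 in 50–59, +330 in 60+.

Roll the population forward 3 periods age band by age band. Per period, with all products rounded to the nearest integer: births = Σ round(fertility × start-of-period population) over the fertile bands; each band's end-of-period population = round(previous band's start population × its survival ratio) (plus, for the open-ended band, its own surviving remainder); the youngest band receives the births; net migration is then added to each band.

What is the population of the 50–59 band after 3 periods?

Call the groups 1 to 7, youngest first.
Period 1.
Births: 15700 * 0.113 = 1774
Group 2: 7300 * 0.949 = 6928
Group 3: 15100 * 0.949 = 14330
Group 4: 15700 * 0.946 = 14852
Group 5: 20000 * 0.953 = 19060
Group 6: 18400 * 0.953 = 17535
Group 7: 11900 * 0.944 + 12500 * 0.456 = 11234 + 5700 = 16934
Net migration: Group 1 + 130 → 1904; Group 2 + 220 → 7148; Group 3 − 290 → 14040; Group 4 + 150 → 15002; Group 5 + 100 → 19160; Group 6 − 120 → 17415; Group 7 + 330 → 17264
→ [1904, 7148, 14040, 15002, 19160, 17415, 17264]
Period 2.
Births: 14040 * 0.113 = 1587
Group 2: 1904 * 0.949 = 1807
Group 3: 7148 * 0.949 = 6783
Group 4: 14040 * 0.946 = 13282
Group 5: 15002 * 0.953 = 14297
Group 6: 19160 * 0.953 = 18259
Group 7: 17415 * 0.944 + 17264 * 0.456 = 16440 + 7872 = 24312
Net migration: Group 1 + 130 → 1717; Group 2 + 220 → 2027; Group 3 − 290 → 6493; Group 4 + 150 → 13432; Group 5 + 100 → 14397; Group 6 − 120 → 18139; Group 7 + 330 → 24642
→ [1717, 2027, 6493, 13432, 14397, 18139, 24642]
Period 3.
Births: 6493 * 0.113 = 734
Group 2: 1717 * 0.949 = 1629
Group 3: 2027 * 0.949 = 1924
Group 4: 6493 * 0.946 = 6142
Group 5: 13432 * 0.953 = 12801
Group 6: 14397 * 0.953 = 13720
Group 7: 18139 * 0.944 + 24642 * 0.456 = 17123 + 11237 = 28360
Net migration: Group 1 + 130 → 864; Group 2 + 220 → 1849; Group 3 − 290 → 1634; Group 4 + 150 → 6292; Group 5 + 100 → 12901; Group 6 − 120 → 13600; Group 7 + 330 → 28690
→ [864, 1849, 1634, 6292, 12901, 13600, 28690]

13600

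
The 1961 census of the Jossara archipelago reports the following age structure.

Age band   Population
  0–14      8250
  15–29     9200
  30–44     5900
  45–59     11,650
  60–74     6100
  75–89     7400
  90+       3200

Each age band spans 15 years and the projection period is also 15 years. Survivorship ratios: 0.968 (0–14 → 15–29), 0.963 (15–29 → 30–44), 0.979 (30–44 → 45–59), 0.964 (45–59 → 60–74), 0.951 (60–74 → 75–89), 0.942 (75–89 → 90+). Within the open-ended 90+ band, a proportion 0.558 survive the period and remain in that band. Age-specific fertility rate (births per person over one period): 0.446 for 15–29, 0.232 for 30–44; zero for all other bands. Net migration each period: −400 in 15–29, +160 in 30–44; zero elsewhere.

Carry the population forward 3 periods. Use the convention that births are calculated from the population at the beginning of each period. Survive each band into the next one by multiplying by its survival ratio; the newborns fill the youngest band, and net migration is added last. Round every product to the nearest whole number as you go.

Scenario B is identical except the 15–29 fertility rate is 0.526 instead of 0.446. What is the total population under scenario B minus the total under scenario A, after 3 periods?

2038

Call the groups 1 to 7, youngest first.
Period 1:
Births: 9200 * 0.446 = 4103, 5900 * 0.232 = 1369 → total 5472
Group 2: 8250 * 0.968 = 7986
Group 3: 9200 * 0.963 = 8860
Group 4: 5900 * 0.979 = 5776
Group 5: 11650 * 0.964 = 11231
Group 6: 6100 * 0.951 = 5801
Group 7: 7400 * 0.942 + 3200 * 0.558 = 6971 + 1786 = 8757
Net migration: Group 2 − 400 → 7586; Group 3 + 160 → 9020
→ [5472, 7586, 9020, 5776, 11231, 5801, 8757]
Period 2:
Births: 7586 * 0.446 = 3383, 9020 * 0.232 = 2093 → total 5476
Group 2: 5472 * 0.968 = 5297
Group 3: 7586 * 0.963 = 7305
Group 4: 9020 * 0.979 = 8831
Group 5: 5776 * 0.964 = 5568
Group 6: 11231 * 0.951 = 10681
Group 7: 5801 * 0.942 + 8757 * 0.558 = 5465 + 4886 = 10351
Net migration: Group 2 − 400 → 4897; Group 3 + 160 → 7465
→ [5476, 4897, 7465, 8831, 5568, 10681, 10351]
Period 3:
Births: 4897 * 0.446 = 2184, 7465 * 0.232 = 1732 → total 3916
Group 2: 5476 * 0.968 = 5301
Group 3: 4897 * 0.963 = 4716
Group 4: 7465 * 0.979 = 7308
Group 5: 8831 * 0.964 = 8513
Group 6: 5568 * 0.951 = 5295
Group 7: 10681 * 0.942 + 10351 * 0.558 = 10062 + 5776 = 15838
Net migration: Group 2 − 400 → 4901; Group 3 + 160 → 4876
→ [3916, 4901, 4876, 7308, 8513, 5295, 15838]
Scenario A total after 3 periods: 50647
Scenario B projection —
Period 1:
Births: 9200 * 0.526 = 4839, 5900 * 0.232 = 1369 → total 6208
Group 2: 8250 * 0.968 = 7986
Group 3: 9200 * 0.963 = 8860
Group 4: 5900 * 0.979 = 5776
Group 5: 11650 * 0.964 = 11231
Group 6: 6100 * 0.951 = 5801
Group 7: 7400 * 0.942 + 3200 * 0.558 = 6971 + 1786 = 8757
Net migration: Group 2 − 400 → 7586; Group 3 + 160 → 9020
→ [6208, 7586, 9020, 5776, 11231, 5801, 8757]
Period 2:
Births: 7586 * 0.526 = 3990, 9020 * 0.232 = 2093 → total 6083
Group 2: 6208 * 0.968 = 6009
Group 3: 7586 * 0.963 = 7305
Group 4: 9020 * 0.979 = 8831
Group 5: 5776 * 0.964 = 5568
Group 6: 11231 * 0.951 = 10681
Group 7: 5801 * 0.942 + 8757 * 0.558 = 5465 + 4886 = 10351
Net migration: Group 2 − 400 → 5609; Group 3 + 160 → 7465
→ [6083, 5609, 7465, 8831, 5568, 10681, 10351]
Period 3:
Births: 5609 * 0.526 = 2950, 7465 * 0.232 = 1732 → total 4682
Group 2: 6083 * 0.968 = 5888
Group 3: 5609 * 0.963 = 5401
Group 4: 7465 * 0.979 = 7308
Group 5: 8831 * 0.964 = 8513
Group 6: 5568 * 0.951 = 5295
Group 7: 10681 * 0.942 + 10351 * 0.558 = 10062 + 5776 = 15838
Net migration: Group 2 − 400 → 5488; Group 3 + 160 → 5561
→ [4682, 5488, 5561, 7308, 8513, 5295, 15838]
Scenario B total after 3 periods: 52685
Difference B − A = 52685 − 50647 = 2038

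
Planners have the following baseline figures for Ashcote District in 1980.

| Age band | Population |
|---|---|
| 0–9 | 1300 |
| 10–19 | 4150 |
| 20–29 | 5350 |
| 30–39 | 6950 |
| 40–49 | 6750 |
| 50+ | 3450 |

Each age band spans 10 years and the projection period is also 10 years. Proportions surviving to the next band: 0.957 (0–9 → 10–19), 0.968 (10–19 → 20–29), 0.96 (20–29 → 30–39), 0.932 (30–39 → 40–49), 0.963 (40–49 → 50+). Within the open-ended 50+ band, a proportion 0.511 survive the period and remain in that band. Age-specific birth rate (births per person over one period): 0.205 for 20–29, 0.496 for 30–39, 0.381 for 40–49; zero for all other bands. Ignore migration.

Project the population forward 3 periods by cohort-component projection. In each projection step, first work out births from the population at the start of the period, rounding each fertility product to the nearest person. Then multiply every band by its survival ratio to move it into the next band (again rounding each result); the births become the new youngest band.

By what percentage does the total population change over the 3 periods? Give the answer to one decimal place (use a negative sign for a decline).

10.4

(Groups numbered youngest = 1 to oldest = 6.)
— Period 1 —
Births: 5350 * 0.205 = 1097  |  6950 * 0.496 = 3447  |  6750 * 0.381 = 2572 → 7116
Group 2: 1300 * 0.957 = 1244
Group 3: 4150 * 0.968 = 4017
Group 4: 5350 * 0.96 = 5136
Group 5: 6950 * 0.932 = 6477
Group 6: 6750 * 0.963 + 3450 * 0.511 = 6500 + 1763 = 8263
End of period: [7116, 1244, 4017, 5136, 6477, 8263]
— Period 2 —
Births: 4017 * 0.205 = 823  |  5136 * 0.496 = 2547  |  6477 * 0.381 = 2468 → 5838
Group 2: 7116 * 0.957 = 6810
Group 3: 1244 * 0.968 = 1204
Group 4: 4017 * 0.96 = 3856
Group 5: 5136 * 0.932 = 4787
Group 6: 6477 * 0.963 + 8263 * 0.511 = 6237 + 4222 = 10459
End of period: [5838, 6810, 1204, 3856, 4787, 10459]
— Period 3 —
Births: 1204 * 0.205 = 247  |  3856 * 0.496 = 1913  |  4787 * 0.381 = 1824 → 3984
Group 2: 5838 * 0.957 = 5587
Group 3: 6810 * 0.968 = 6592
Group 4: 1204 * 0.96 = 1156
Group 5: 3856 * 0.932 = 3594
Group 6: 4787 * 0.963 + 10459 * 0.511 = 4610 + 5345 = 9955
End of period: [3984, 5587, 6592, 1156, 3594, 9955]
Total: 27950 → 30868; change = 2918; percentage change = 10.4%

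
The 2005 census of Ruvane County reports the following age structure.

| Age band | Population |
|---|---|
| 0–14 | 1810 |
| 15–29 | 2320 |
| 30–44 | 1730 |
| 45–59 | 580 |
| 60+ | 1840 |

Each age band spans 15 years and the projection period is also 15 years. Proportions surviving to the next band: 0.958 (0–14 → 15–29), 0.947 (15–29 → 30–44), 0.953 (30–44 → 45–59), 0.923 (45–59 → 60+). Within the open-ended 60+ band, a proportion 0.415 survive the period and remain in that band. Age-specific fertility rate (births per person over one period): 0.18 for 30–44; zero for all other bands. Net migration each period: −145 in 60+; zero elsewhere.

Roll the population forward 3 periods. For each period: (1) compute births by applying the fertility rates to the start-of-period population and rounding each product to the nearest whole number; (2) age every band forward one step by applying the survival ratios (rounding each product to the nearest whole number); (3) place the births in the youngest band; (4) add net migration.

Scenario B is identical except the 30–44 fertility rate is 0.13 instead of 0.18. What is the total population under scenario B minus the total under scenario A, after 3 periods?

Let group 1 be 0–14 through group 5 = 60+.
After projecting period 1:
Births: 1730 × 0.18 = 311
Group 2: 1810 × 0.958 = 1734
Group 3: 2320 × 0.947 = 2197
Group 4: 1730 × 0.953 = 1649
Group 5: 580 × 0.923 + 1840 × 0.415 = 535 + 764 = 1299
Net migration: Group 5 − 145 → 1154
→ [311, 1734, 2197, 1649, 1154]
After projecting period 2:
Births: 2197 × 0.18 = 395
Group 2: 311 × 0.958 = 298
Group 3: 1734 × 0.947 = 1642
Group 4: 2197 × 0.953 = 2094
Group 5: 1649 × 0.923 + 1154 × 0.415 = 1522 + 479 = 2001
Net migration: Group 5 − 145 → 1856
→ [395, 298, 1642, 2094, 1856]
After projecting period 3:
Births: 1642 × 0.18 = 296
Group 2: 395 × 0.958 = 378
Group 3: 298 × 0.947 = 282
Group 4: 1642 × 0.953 = 1565
Group 5: 2094 × 0.923 + 1856 × 0.415 = 1933 + 770 = 2703
Net migration: Group 5 − 145 → 2558
→ [296, 378, 282, 1565, 2558]
Scenario A total after 3 periods: 5079
Scenario B projection —
After projecting period 1:
Births: 1730 × 0.13 = 225
Group 2: 1810 × 0.958 = 1734
Group 3: 2320 × 0.947 = 2197
Group 4: 1730 × 0.953 = 1649
Group 5: 580 × 0.923 + 1840 × 0.415 = 535 + 764 = 1299
Net migration: Group 5 − 145 → 1154
→ [225, 1734, 2197, 1649, 1154]
After projecting period 2:
Births: 2197 × 0.13 = 286
Group 2: 225 × 0.958 = 216
Group 3: 1734 × 0.947 = 1642
Group 4: 2197 × 0.953 = 2094
Group 5: 1649 × 0.923 + 1154 × 0.415 = 1522 + 479 = 2001
Net migration: Group 5 − 145 → 1856
→ [286, 216, 1642, 2094, 1856]
After projecting period 3:
Births: 1642 × 0.13 = 213
Group 2: 286 × 0.958 = 274
Group 3: 216 × 0.947 = 205
Group 4: 1642 × 0.953 = 1565
Group 5: 2094 × 0.923 + 1856 × 0.415 = 1933 + 770 = 2703
Net migration: Group 5 − 145 → 2558
→ [213, 274, 205, 1565, 2558]
Scenario B total after 3 periods: 4815
Difference B − A = 4815 − 5079 = -264

-264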